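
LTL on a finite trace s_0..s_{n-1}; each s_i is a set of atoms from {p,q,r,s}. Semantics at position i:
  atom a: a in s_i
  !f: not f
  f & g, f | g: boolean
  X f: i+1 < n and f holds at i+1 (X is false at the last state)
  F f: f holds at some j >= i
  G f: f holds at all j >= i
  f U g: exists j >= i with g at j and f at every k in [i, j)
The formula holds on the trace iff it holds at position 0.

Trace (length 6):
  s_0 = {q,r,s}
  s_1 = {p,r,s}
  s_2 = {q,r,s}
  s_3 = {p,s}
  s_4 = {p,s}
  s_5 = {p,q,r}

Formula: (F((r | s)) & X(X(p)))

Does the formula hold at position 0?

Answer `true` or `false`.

Answer: false

Derivation:
s_0={q,r,s}: (F((r | s)) & X(X(p)))=False F((r | s))=True (r | s)=True r=True s=True X(X(p))=False X(p)=True p=False
s_1={p,r,s}: (F((r | s)) & X(X(p)))=True F((r | s))=True (r | s)=True r=True s=True X(X(p))=True X(p)=False p=True
s_2={q,r,s}: (F((r | s)) & X(X(p)))=True F((r | s))=True (r | s)=True r=True s=True X(X(p))=True X(p)=True p=False
s_3={p,s}: (F((r | s)) & X(X(p)))=True F((r | s))=True (r | s)=True r=False s=True X(X(p))=True X(p)=True p=True
s_4={p,s}: (F((r | s)) & X(X(p)))=False F((r | s))=True (r | s)=True r=False s=True X(X(p))=False X(p)=True p=True
s_5={p,q,r}: (F((r | s)) & X(X(p)))=False F((r | s))=True (r | s)=True r=True s=False X(X(p))=False X(p)=False p=True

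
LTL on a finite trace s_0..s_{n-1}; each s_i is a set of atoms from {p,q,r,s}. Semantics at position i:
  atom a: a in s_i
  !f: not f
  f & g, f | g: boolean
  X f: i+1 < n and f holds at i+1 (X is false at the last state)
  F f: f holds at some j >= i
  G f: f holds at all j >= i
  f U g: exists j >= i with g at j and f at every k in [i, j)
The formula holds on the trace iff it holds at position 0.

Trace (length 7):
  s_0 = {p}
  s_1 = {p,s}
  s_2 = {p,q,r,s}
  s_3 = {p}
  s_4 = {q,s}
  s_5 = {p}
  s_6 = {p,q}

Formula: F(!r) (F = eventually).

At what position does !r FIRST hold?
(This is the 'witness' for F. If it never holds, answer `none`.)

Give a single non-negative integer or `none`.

s_0={p}: !r=True r=False
s_1={p,s}: !r=True r=False
s_2={p,q,r,s}: !r=False r=True
s_3={p}: !r=True r=False
s_4={q,s}: !r=True r=False
s_5={p}: !r=True r=False
s_6={p,q}: !r=True r=False
F(!r) holds; first witness at position 0.

Answer: 0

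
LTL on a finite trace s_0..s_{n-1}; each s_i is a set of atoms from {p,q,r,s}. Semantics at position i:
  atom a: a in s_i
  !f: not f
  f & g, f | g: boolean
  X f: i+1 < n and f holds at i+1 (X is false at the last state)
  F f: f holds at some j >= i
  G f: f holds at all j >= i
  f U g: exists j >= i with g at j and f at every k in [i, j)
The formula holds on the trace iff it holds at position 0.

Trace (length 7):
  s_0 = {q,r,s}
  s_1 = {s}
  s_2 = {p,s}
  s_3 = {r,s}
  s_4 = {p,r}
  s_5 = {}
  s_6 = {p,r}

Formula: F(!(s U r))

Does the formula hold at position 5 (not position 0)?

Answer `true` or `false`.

s_0={q,r,s}: F(!(s U r))=True !(s U r)=False (s U r)=True s=True r=True
s_1={s}: F(!(s U r))=True !(s U r)=False (s U r)=True s=True r=False
s_2={p,s}: F(!(s U r))=True !(s U r)=False (s U r)=True s=True r=False
s_3={r,s}: F(!(s U r))=True !(s U r)=False (s U r)=True s=True r=True
s_4={p,r}: F(!(s U r))=True !(s U r)=False (s U r)=True s=False r=True
s_5={}: F(!(s U r))=True !(s U r)=True (s U r)=False s=False r=False
s_6={p,r}: F(!(s U r))=False !(s U r)=False (s U r)=True s=False r=True
Evaluating at position 5: result = True

Answer: true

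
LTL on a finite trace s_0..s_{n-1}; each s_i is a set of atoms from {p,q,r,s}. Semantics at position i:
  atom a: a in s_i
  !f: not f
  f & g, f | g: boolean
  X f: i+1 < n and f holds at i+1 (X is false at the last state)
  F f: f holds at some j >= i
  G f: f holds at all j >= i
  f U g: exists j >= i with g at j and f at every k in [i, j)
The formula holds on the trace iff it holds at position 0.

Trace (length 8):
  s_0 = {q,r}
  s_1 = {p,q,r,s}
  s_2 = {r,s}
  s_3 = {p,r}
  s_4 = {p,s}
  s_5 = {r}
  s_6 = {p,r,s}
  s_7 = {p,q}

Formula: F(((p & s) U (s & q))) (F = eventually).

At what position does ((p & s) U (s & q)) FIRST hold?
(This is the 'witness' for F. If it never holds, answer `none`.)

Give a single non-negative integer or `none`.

s_0={q,r}: ((p & s) U (s & q))=False (p & s)=False p=False s=False (s & q)=False q=True
s_1={p,q,r,s}: ((p & s) U (s & q))=True (p & s)=True p=True s=True (s & q)=True q=True
s_2={r,s}: ((p & s) U (s & q))=False (p & s)=False p=False s=True (s & q)=False q=False
s_3={p,r}: ((p & s) U (s & q))=False (p & s)=False p=True s=False (s & q)=False q=False
s_4={p,s}: ((p & s) U (s & q))=False (p & s)=True p=True s=True (s & q)=False q=False
s_5={r}: ((p & s) U (s & q))=False (p & s)=False p=False s=False (s & q)=False q=False
s_6={p,r,s}: ((p & s) U (s & q))=False (p & s)=True p=True s=True (s & q)=False q=False
s_7={p,q}: ((p & s) U (s & q))=False (p & s)=False p=True s=False (s & q)=False q=True
F(((p & s) U (s & q))) holds; first witness at position 1.

Answer: 1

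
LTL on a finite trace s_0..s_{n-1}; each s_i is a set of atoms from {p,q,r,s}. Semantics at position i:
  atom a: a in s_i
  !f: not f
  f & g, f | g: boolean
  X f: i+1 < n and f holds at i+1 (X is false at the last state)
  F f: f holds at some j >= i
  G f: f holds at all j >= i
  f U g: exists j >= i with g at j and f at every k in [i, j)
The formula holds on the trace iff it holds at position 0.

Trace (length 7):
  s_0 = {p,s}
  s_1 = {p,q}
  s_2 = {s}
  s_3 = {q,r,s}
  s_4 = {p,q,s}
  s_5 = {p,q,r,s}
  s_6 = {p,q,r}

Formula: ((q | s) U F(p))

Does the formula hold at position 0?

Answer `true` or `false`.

Answer: true

Derivation:
s_0={p,s}: ((q | s) U F(p))=True (q | s)=True q=False s=True F(p)=True p=True
s_1={p,q}: ((q | s) U F(p))=True (q | s)=True q=True s=False F(p)=True p=True
s_2={s}: ((q | s) U F(p))=True (q | s)=True q=False s=True F(p)=True p=False
s_3={q,r,s}: ((q | s) U F(p))=True (q | s)=True q=True s=True F(p)=True p=False
s_4={p,q,s}: ((q | s) U F(p))=True (q | s)=True q=True s=True F(p)=True p=True
s_5={p,q,r,s}: ((q | s) U F(p))=True (q | s)=True q=True s=True F(p)=True p=True
s_6={p,q,r}: ((q | s) U F(p))=True (q | s)=True q=True s=False F(p)=True p=True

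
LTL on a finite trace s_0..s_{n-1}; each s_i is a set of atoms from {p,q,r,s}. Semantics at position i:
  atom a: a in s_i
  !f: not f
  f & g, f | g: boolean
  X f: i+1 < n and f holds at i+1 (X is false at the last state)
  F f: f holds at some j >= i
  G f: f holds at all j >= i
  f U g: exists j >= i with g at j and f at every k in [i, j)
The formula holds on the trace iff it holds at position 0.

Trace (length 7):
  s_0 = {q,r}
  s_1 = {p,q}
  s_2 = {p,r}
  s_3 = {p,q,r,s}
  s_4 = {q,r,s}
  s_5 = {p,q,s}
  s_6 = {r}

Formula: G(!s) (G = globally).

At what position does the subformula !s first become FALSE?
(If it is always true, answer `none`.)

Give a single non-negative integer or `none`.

s_0={q,r}: !s=True s=False
s_1={p,q}: !s=True s=False
s_2={p,r}: !s=True s=False
s_3={p,q,r,s}: !s=False s=True
s_4={q,r,s}: !s=False s=True
s_5={p,q,s}: !s=False s=True
s_6={r}: !s=True s=False
G(!s) holds globally = False
First violation at position 3.

Answer: 3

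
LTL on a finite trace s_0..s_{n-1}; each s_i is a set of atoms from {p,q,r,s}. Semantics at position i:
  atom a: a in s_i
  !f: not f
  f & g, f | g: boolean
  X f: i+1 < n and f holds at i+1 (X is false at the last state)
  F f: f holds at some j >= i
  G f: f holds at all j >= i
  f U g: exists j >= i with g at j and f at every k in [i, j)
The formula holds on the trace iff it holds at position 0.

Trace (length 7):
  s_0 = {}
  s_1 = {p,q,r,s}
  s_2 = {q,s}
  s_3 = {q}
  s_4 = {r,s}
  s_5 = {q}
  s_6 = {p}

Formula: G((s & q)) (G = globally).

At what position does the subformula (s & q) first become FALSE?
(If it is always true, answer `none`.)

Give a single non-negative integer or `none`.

s_0={}: (s & q)=False s=False q=False
s_1={p,q,r,s}: (s & q)=True s=True q=True
s_2={q,s}: (s & q)=True s=True q=True
s_3={q}: (s & q)=False s=False q=True
s_4={r,s}: (s & q)=False s=True q=False
s_5={q}: (s & q)=False s=False q=True
s_6={p}: (s & q)=False s=False q=False
G((s & q)) holds globally = False
First violation at position 0.

Answer: 0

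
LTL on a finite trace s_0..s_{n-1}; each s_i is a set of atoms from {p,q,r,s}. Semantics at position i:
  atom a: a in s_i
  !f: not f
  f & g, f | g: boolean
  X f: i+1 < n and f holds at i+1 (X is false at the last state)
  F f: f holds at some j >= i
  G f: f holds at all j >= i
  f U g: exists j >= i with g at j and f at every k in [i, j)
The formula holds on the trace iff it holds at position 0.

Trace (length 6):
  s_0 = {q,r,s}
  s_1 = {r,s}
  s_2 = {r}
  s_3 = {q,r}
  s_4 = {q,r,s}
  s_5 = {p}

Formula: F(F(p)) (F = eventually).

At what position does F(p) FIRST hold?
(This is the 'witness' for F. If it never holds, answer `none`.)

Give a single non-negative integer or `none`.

Answer: 0

Derivation:
s_0={q,r,s}: F(p)=True p=False
s_1={r,s}: F(p)=True p=False
s_2={r}: F(p)=True p=False
s_3={q,r}: F(p)=True p=False
s_4={q,r,s}: F(p)=True p=False
s_5={p}: F(p)=True p=True
F(F(p)) holds; first witness at position 0.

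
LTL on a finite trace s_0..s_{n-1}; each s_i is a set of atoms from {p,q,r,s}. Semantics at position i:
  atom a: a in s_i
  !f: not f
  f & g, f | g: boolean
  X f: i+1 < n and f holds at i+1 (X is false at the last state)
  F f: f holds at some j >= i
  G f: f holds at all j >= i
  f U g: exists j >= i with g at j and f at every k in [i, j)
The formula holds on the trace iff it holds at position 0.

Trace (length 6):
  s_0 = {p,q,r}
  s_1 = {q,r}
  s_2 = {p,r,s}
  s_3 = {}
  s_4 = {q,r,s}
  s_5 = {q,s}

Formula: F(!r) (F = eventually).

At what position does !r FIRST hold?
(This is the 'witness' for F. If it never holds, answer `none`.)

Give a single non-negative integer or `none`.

s_0={p,q,r}: !r=False r=True
s_1={q,r}: !r=False r=True
s_2={p,r,s}: !r=False r=True
s_3={}: !r=True r=False
s_4={q,r,s}: !r=False r=True
s_5={q,s}: !r=True r=False
F(!r) holds; first witness at position 3.

Answer: 3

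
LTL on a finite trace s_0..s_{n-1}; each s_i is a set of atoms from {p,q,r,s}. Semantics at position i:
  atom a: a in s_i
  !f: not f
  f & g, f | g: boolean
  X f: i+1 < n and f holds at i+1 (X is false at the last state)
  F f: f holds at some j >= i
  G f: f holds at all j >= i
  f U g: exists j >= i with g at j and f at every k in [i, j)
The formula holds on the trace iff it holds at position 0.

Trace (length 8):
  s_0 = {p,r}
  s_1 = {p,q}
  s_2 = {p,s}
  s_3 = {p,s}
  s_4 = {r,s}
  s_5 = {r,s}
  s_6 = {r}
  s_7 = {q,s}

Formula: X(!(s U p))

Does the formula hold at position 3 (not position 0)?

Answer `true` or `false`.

s_0={p,r}: X(!(s U p))=False !(s U p)=False (s U p)=True s=False p=True
s_1={p,q}: X(!(s U p))=False !(s U p)=False (s U p)=True s=False p=True
s_2={p,s}: X(!(s U p))=False !(s U p)=False (s U p)=True s=True p=True
s_3={p,s}: X(!(s U p))=True !(s U p)=False (s U p)=True s=True p=True
s_4={r,s}: X(!(s U p))=True !(s U p)=True (s U p)=False s=True p=False
s_5={r,s}: X(!(s U p))=True !(s U p)=True (s U p)=False s=True p=False
s_6={r}: X(!(s U p))=True !(s U p)=True (s U p)=False s=False p=False
s_7={q,s}: X(!(s U p))=False !(s U p)=True (s U p)=False s=True p=False
Evaluating at position 3: result = True

Answer: true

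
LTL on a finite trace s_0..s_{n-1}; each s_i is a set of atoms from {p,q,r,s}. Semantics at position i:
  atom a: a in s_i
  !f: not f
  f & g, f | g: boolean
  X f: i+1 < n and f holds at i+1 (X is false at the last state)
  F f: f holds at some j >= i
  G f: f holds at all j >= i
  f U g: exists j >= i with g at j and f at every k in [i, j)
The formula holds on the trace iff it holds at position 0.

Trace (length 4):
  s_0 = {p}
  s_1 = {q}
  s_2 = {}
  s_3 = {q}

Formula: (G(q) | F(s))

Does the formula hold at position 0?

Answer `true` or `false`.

Answer: false

Derivation:
s_0={p}: (G(q) | F(s))=False G(q)=False q=False F(s)=False s=False
s_1={q}: (G(q) | F(s))=False G(q)=False q=True F(s)=False s=False
s_2={}: (G(q) | F(s))=False G(q)=False q=False F(s)=False s=False
s_3={q}: (G(q) | F(s))=True G(q)=True q=True F(s)=False s=False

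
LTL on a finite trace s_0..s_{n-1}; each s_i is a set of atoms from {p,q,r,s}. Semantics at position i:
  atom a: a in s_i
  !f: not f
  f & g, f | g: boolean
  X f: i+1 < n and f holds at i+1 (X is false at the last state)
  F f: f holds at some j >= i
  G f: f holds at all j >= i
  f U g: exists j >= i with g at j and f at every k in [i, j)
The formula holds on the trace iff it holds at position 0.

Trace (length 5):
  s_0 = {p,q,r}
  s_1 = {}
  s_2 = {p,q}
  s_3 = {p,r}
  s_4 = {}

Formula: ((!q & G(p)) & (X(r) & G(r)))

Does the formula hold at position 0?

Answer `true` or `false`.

s_0={p,q,r}: ((!q & G(p)) & (X(r) & G(r)))=False (!q & G(p))=False !q=False q=True G(p)=False p=True (X(r) & G(r))=False X(r)=False r=True G(r)=False
s_1={}: ((!q & G(p)) & (X(r) & G(r)))=False (!q & G(p))=False !q=True q=False G(p)=False p=False (X(r) & G(r))=False X(r)=False r=False G(r)=False
s_2={p,q}: ((!q & G(p)) & (X(r) & G(r)))=False (!q & G(p))=False !q=False q=True G(p)=False p=True (X(r) & G(r))=False X(r)=True r=False G(r)=False
s_3={p,r}: ((!q & G(p)) & (X(r) & G(r)))=False (!q & G(p))=False !q=True q=False G(p)=False p=True (X(r) & G(r))=False X(r)=False r=True G(r)=False
s_4={}: ((!q & G(p)) & (X(r) & G(r)))=False (!q & G(p))=False !q=True q=False G(p)=False p=False (X(r) & G(r))=False X(r)=False r=False G(r)=False

Answer: false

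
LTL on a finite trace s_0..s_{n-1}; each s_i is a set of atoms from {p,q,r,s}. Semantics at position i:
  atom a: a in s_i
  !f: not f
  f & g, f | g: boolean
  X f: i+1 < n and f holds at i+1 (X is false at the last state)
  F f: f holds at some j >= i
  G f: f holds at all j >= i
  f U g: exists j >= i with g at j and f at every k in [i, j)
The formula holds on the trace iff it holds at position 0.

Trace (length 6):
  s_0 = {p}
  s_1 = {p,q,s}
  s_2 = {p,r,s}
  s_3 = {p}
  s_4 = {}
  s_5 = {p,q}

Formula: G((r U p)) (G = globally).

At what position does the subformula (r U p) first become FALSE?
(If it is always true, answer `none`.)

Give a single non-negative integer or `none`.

s_0={p}: (r U p)=True r=False p=True
s_1={p,q,s}: (r U p)=True r=False p=True
s_2={p,r,s}: (r U p)=True r=True p=True
s_3={p}: (r U p)=True r=False p=True
s_4={}: (r U p)=False r=False p=False
s_5={p,q}: (r U p)=True r=False p=True
G((r U p)) holds globally = False
First violation at position 4.

Answer: 4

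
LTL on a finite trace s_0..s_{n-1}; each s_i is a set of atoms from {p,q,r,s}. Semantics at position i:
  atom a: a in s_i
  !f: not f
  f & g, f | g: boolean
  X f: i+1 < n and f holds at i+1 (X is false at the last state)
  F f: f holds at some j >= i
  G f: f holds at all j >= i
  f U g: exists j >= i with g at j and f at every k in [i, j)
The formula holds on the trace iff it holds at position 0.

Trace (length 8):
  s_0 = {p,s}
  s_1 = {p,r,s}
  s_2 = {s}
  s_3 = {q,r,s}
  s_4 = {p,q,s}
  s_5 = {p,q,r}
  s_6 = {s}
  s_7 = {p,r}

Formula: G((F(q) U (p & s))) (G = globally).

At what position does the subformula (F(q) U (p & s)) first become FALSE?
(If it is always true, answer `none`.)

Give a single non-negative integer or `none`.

s_0={p,s}: (F(q) U (p & s))=True F(q)=True q=False (p & s)=True p=True s=True
s_1={p,r,s}: (F(q) U (p & s))=True F(q)=True q=False (p & s)=True p=True s=True
s_2={s}: (F(q) U (p & s))=True F(q)=True q=False (p & s)=False p=False s=True
s_3={q,r,s}: (F(q) U (p & s))=True F(q)=True q=True (p & s)=False p=False s=True
s_4={p,q,s}: (F(q) U (p & s))=True F(q)=True q=True (p & s)=True p=True s=True
s_5={p,q,r}: (F(q) U (p & s))=False F(q)=True q=True (p & s)=False p=True s=False
s_6={s}: (F(q) U (p & s))=False F(q)=False q=False (p & s)=False p=False s=True
s_7={p,r}: (F(q) U (p & s))=False F(q)=False q=False (p & s)=False p=True s=False
G((F(q) U (p & s))) holds globally = False
First violation at position 5.

Answer: 5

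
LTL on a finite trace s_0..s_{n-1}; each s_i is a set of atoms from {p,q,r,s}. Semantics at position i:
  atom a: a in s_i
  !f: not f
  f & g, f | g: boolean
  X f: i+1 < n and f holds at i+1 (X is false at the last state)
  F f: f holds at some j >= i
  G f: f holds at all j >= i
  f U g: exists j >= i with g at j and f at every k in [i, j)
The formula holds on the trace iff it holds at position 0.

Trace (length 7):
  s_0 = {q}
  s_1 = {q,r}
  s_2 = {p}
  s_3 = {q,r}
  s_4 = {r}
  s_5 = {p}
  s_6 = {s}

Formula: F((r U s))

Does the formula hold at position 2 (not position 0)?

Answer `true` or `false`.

Answer: true

Derivation:
s_0={q}: F((r U s))=True (r U s)=False r=False s=False
s_1={q,r}: F((r U s))=True (r U s)=False r=True s=False
s_2={p}: F((r U s))=True (r U s)=False r=False s=False
s_3={q,r}: F((r U s))=True (r U s)=False r=True s=False
s_4={r}: F((r U s))=True (r U s)=False r=True s=False
s_5={p}: F((r U s))=True (r U s)=False r=False s=False
s_6={s}: F((r U s))=True (r U s)=True r=False s=True
Evaluating at position 2: result = True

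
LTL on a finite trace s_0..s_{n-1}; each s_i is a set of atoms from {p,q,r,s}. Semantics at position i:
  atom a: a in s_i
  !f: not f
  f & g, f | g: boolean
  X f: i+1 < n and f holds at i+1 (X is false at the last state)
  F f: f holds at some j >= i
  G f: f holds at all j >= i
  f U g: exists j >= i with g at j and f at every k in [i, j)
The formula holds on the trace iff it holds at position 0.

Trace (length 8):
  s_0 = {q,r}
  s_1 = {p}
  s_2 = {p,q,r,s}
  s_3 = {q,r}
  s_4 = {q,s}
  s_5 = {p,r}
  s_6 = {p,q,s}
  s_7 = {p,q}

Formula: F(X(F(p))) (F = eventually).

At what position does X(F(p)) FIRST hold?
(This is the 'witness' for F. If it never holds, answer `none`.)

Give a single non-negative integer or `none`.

Answer: 0

Derivation:
s_0={q,r}: X(F(p))=True F(p)=True p=False
s_1={p}: X(F(p))=True F(p)=True p=True
s_2={p,q,r,s}: X(F(p))=True F(p)=True p=True
s_3={q,r}: X(F(p))=True F(p)=True p=False
s_4={q,s}: X(F(p))=True F(p)=True p=False
s_5={p,r}: X(F(p))=True F(p)=True p=True
s_6={p,q,s}: X(F(p))=True F(p)=True p=True
s_7={p,q}: X(F(p))=False F(p)=True p=True
F(X(F(p))) holds; first witness at position 0.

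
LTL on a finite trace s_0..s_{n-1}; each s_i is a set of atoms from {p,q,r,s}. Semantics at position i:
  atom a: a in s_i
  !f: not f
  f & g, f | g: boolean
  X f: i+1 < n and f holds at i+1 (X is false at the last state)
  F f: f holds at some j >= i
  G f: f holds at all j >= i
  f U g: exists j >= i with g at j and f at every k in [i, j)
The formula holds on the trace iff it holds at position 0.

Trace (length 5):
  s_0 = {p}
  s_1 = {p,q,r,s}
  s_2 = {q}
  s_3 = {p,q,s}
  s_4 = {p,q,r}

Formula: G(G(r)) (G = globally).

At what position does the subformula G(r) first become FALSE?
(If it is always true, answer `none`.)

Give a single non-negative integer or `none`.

s_0={p}: G(r)=False r=False
s_1={p,q,r,s}: G(r)=False r=True
s_2={q}: G(r)=False r=False
s_3={p,q,s}: G(r)=False r=False
s_4={p,q,r}: G(r)=True r=True
G(G(r)) holds globally = False
First violation at position 0.

Answer: 0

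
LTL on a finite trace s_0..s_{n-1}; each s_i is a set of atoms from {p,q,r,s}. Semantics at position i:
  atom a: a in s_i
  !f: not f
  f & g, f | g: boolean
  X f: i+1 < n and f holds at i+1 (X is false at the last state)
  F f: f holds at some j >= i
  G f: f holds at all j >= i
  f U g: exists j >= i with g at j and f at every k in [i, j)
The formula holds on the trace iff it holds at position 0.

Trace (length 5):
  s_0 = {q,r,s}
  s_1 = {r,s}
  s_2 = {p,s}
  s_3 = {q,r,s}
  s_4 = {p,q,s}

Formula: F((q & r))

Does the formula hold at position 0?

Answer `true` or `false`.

s_0={q,r,s}: F((q & r))=True (q & r)=True q=True r=True
s_1={r,s}: F((q & r))=True (q & r)=False q=False r=True
s_2={p,s}: F((q & r))=True (q & r)=False q=False r=False
s_3={q,r,s}: F((q & r))=True (q & r)=True q=True r=True
s_4={p,q,s}: F((q & r))=False (q & r)=False q=True r=False

Answer: true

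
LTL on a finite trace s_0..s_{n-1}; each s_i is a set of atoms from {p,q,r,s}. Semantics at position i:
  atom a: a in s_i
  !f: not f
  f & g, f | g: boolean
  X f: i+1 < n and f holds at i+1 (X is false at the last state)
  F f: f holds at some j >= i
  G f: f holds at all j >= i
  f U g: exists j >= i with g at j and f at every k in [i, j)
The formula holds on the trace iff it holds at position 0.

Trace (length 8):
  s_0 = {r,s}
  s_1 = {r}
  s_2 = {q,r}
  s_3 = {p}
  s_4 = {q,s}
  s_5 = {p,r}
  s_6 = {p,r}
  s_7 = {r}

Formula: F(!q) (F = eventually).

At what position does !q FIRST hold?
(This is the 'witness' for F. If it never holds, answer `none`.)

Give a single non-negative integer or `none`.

s_0={r,s}: !q=True q=False
s_1={r}: !q=True q=False
s_2={q,r}: !q=False q=True
s_3={p}: !q=True q=False
s_4={q,s}: !q=False q=True
s_5={p,r}: !q=True q=False
s_6={p,r}: !q=True q=False
s_7={r}: !q=True q=False
F(!q) holds; first witness at position 0.

Answer: 0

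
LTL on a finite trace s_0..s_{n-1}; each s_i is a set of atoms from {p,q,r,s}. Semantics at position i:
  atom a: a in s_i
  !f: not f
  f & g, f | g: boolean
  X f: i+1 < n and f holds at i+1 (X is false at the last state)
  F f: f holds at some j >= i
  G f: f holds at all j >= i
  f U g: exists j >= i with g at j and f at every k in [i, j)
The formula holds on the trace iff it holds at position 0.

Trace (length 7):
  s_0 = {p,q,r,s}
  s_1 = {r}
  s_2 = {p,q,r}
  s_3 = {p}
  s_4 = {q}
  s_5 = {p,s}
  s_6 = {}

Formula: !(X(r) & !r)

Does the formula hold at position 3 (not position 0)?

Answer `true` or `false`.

Answer: true

Derivation:
s_0={p,q,r,s}: !(X(r) & !r)=True (X(r) & !r)=False X(r)=True r=True !r=False
s_1={r}: !(X(r) & !r)=True (X(r) & !r)=False X(r)=True r=True !r=False
s_2={p,q,r}: !(X(r) & !r)=True (X(r) & !r)=False X(r)=False r=True !r=False
s_3={p}: !(X(r) & !r)=True (X(r) & !r)=False X(r)=False r=False !r=True
s_4={q}: !(X(r) & !r)=True (X(r) & !r)=False X(r)=False r=False !r=True
s_5={p,s}: !(X(r) & !r)=True (X(r) & !r)=False X(r)=False r=False !r=True
s_6={}: !(X(r) & !r)=True (X(r) & !r)=False X(r)=False r=False !r=True
Evaluating at position 3: result = True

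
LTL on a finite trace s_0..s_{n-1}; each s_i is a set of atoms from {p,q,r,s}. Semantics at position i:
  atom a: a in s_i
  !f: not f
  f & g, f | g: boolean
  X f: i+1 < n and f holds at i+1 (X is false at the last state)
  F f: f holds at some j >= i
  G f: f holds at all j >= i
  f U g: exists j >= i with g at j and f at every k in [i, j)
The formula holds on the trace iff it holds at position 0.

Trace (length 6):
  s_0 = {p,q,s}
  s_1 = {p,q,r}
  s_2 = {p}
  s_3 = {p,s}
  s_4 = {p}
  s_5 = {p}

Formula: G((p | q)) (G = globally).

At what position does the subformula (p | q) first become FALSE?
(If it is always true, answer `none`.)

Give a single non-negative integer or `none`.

s_0={p,q,s}: (p | q)=True p=True q=True
s_1={p,q,r}: (p | q)=True p=True q=True
s_2={p}: (p | q)=True p=True q=False
s_3={p,s}: (p | q)=True p=True q=False
s_4={p}: (p | q)=True p=True q=False
s_5={p}: (p | q)=True p=True q=False
G((p | q)) holds globally = True
No violation — formula holds at every position.

Answer: none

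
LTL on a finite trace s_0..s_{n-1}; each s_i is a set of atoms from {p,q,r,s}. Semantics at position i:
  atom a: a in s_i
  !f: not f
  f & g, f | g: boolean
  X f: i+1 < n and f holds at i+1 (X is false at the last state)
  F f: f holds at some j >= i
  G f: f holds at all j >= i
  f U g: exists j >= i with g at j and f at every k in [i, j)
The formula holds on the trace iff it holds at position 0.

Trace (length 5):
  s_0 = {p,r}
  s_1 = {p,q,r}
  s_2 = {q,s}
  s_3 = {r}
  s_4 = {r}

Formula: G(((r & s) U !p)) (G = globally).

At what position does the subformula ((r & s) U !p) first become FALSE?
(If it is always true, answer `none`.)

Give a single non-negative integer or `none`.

s_0={p,r}: ((r & s) U !p)=False (r & s)=False r=True s=False !p=False p=True
s_1={p,q,r}: ((r & s) U !p)=False (r & s)=False r=True s=False !p=False p=True
s_2={q,s}: ((r & s) U !p)=True (r & s)=False r=False s=True !p=True p=False
s_3={r}: ((r & s) U !p)=True (r & s)=False r=True s=False !p=True p=False
s_4={r}: ((r & s) U !p)=True (r & s)=False r=True s=False !p=True p=False
G(((r & s) U !p)) holds globally = False
First violation at position 0.

Answer: 0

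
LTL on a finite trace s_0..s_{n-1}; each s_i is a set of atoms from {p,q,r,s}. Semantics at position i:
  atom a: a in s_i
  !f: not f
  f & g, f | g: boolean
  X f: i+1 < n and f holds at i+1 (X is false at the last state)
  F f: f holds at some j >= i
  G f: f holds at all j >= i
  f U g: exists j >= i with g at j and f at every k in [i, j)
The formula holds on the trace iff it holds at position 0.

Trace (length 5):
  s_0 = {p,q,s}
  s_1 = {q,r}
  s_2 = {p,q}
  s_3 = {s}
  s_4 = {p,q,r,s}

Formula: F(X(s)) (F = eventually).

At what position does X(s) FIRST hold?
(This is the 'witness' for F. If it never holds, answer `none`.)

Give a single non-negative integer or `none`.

s_0={p,q,s}: X(s)=False s=True
s_1={q,r}: X(s)=False s=False
s_2={p,q}: X(s)=True s=False
s_3={s}: X(s)=True s=True
s_4={p,q,r,s}: X(s)=False s=True
F(X(s)) holds; first witness at position 2.

Answer: 2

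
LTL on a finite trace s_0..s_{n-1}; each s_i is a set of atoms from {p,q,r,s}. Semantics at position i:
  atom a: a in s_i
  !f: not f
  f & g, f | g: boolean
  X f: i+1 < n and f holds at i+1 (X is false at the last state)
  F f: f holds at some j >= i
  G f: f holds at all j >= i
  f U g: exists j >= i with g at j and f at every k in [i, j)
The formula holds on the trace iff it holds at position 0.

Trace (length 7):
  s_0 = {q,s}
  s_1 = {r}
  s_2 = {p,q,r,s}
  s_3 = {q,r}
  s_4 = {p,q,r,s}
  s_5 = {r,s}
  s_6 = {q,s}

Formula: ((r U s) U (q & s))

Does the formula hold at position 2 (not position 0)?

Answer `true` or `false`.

Answer: true

Derivation:
s_0={q,s}: ((r U s) U (q & s))=True (r U s)=True r=False s=True (q & s)=True q=True
s_1={r}: ((r U s) U (q & s))=True (r U s)=True r=True s=False (q & s)=False q=False
s_2={p,q,r,s}: ((r U s) U (q & s))=True (r U s)=True r=True s=True (q & s)=True q=True
s_3={q,r}: ((r U s) U (q & s))=True (r U s)=True r=True s=False (q & s)=False q=True
s_4={p,q,r,s}: ((r U s) U (q & s))=True (r U s)=True r=True s=True (q & s)=True q=True
s_5={r,s}: ((r U s) U (q & s))=True (r U s)=True r=True s=True (q & s)=False q=False
s_6={q,s}: ((r U s) U (q & s))=True (r U s)=True r=False s=True (q & s)=True q=True
Evaluating at position 2: result = True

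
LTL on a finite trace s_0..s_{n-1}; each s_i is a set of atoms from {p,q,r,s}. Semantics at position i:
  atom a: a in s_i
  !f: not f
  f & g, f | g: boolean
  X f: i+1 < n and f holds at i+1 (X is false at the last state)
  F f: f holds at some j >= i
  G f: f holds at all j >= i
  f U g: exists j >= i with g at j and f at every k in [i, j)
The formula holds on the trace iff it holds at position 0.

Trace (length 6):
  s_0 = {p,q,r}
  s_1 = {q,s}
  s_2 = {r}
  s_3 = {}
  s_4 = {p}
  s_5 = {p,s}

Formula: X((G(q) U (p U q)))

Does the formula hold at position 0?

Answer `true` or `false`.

Answer: true

Derivation:
s_0={p,q,r}: X((G(q) U (p U q)))=True (G(q) U (p U q))=True G(q)=False q=True (p U q)=True p=True
s_1={q,s}: X((G(q) U (p U q)))=False (G(q) U (p U q))=True G(q)=False q=True (p U q)=True p=False
s_2={r}: X((G(q) U (p U q)))=False (G(q) U (p U q))=False G(q)=False q=False (p U q)=False p=False
s_3={}: X((G(q) U (p U q)))=False (G(q) U (p U q))=False G(q)=False q=False (p U q)=False p=False
s_4={p}: X((G(q) U (p U q)))=False (G(q) U (p U q))=False G(q)=False q=False (p U q)=False p=True
s_5={p,s}: X((G(q) U (p U q)))=False (G(q) U (p U q))=False G(q)=False q=False (p U q)=False p=True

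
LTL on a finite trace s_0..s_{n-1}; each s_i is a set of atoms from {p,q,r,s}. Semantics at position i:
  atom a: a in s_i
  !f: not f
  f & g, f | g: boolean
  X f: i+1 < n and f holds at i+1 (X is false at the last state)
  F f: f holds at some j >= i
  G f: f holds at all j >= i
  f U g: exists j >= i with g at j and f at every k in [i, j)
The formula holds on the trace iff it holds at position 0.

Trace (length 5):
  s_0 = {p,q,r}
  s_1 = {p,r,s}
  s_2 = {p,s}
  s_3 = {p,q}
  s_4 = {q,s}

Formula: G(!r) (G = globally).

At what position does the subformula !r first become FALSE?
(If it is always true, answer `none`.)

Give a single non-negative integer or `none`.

s_0={p,q,r}: !r=False r=True
s_1={p,r,s}: !r=False r=True
s_2={p,s}: !r=True r=False
s_3={p,q}: !r=True r=False
s_4={q,s}: !r=True r=False
G(!r) holds globally = False
First violation at position 0.

Answer: 0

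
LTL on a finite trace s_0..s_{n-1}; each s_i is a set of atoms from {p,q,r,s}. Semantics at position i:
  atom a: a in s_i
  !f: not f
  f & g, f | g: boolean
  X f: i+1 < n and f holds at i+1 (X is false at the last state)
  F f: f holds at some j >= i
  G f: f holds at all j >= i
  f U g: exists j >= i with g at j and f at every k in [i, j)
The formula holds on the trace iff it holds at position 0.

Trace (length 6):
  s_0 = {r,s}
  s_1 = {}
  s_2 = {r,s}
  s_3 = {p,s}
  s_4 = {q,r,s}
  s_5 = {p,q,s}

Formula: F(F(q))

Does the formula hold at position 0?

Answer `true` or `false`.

Answer: true

Derivation:
s_0={r,s}: F(F(q))=True F(q)=True q=False
s_1={}: F(F(q))=True F(q)=True q=False
s_2={r,s}: F(F(q))=True F(q)=True q=False
s_3={p,s}: F(F(q))=True F(q)=True q=False
s_4={q,r,s}: F(F(q))=True F(q)=True q=True
s_5={p,q,s}: F(F(q))=True F(q)=True q=True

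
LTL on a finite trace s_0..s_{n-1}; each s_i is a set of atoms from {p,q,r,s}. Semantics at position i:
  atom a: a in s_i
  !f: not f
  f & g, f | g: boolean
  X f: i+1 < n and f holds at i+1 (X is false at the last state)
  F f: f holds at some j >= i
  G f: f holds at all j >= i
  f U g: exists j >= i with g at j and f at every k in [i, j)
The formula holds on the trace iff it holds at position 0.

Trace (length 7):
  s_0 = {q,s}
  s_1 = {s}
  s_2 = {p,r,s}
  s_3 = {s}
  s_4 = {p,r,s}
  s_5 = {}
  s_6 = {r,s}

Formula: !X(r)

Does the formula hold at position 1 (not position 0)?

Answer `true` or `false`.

s_0={q,s}: !X(r)=True X(r)=False r=False
s_1={s}: !X(r)=False X(r)=True r=False
s_2={p,r,s}: !X(r)=True X(r)=False r=True
s_3={s}: !X(r)=False X(r)=True r=False
s_4={p,r,s}: !X(r)=True X(r)=False r=True
s_5={}: !X(r)=False X(r)=True r=False
s_6={r,s}: !X(r)=True X(r)=False r=True
Evaluating at position 1: result = False

Answer: false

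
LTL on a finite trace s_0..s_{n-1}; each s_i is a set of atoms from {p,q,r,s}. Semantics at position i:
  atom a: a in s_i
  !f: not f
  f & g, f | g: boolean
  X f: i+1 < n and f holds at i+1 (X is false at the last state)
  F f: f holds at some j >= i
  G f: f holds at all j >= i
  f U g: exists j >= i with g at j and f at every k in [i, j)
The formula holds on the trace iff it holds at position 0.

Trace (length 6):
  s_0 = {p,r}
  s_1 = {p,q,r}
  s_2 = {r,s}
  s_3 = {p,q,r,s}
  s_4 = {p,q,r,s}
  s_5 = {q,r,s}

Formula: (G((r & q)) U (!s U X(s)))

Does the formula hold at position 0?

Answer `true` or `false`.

Answer: true

Derivation:
s_0={p,r}: (G((r & q)) U (!s U X(s)))=True G((r & q))=False (r & q)=False r=True q=False (!s U X(s))=True !s=True s=False X(s)=False
s_1={p,q,r}: (G((r & q)) U (!s U X(s)))=True G((r & q))=False (r & q)=True r=True q=True (!s U X(s))=True !s=True s=False X(s)=True
s_2={r,s}: (G((r & q)) U (!s U X(s)))=True G((r & q))=False (r & q)=False r=True q=False (!s U X(s))=True !s=False s=True X(s)=True
s_3={p,q,r,s}: (G((r & q)) U (!s U X(s)))=True G((r & q))=True (r & q)=True r=True q=True (!s U X(s))=True !s=False s=True X(s)=True
s_4={p,q,r,s}: (G((r & q)) U (!s U X(s)))=True G((r & q))=True (r & q)=True r=True q=True (!s U X(s))=True !s=False s=True X(s)=True
s_5={q,r,s}: (G((r & q)) U (!s U X(s)))=False G((r & q))=True (r & q)=True r=True q=True (!s U X(s))=False !s=False s=True X(s)=False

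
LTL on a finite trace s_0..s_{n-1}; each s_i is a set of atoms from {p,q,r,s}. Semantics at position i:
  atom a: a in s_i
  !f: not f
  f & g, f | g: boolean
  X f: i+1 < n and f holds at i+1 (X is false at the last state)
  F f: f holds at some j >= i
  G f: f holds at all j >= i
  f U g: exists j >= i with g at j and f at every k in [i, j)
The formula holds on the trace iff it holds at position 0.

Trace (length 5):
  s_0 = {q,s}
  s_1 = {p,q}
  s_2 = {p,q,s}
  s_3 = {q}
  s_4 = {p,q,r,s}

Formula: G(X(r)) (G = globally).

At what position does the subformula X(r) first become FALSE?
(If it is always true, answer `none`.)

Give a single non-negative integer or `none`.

Answer: 0

Derivation:
s_0={q,s}: X(r)=False r=False
s_1={p,q}: X(r)=False r=False
s_2={p,q,s}: X(r)=False r=False
s_3={q}: X(r)=True r=False
s_4={p,q,r,s}: X(r)=False r=True
G(X(r)) holds globally = False
First violation at position 0.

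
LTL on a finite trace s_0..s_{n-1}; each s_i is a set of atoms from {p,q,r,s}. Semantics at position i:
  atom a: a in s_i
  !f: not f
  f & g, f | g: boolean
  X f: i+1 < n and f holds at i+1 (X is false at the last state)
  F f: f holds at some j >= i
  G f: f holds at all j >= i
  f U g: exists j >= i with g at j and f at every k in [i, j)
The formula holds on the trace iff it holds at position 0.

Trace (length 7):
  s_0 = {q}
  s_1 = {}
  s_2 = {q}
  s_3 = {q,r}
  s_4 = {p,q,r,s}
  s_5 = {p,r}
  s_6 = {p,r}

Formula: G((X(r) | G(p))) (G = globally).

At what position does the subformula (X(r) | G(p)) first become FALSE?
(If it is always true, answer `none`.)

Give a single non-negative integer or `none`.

Answer: 0

Derivation:
s_0={q}: (X(r) | G(p))=False X(r)=False r=False G(p)=False p=False
s_1={}: (X(r) | G(p))=False X(r)=False r=False G(p)=False p=False
s_2={q}: (X(r) | G(p))=True X(r)=True r=False G(p)=False p=False
s_3={q,r}: (X(r) | G(p))=True X(r)=True r=True G(p)=False p=False
s_4={p,q,r,s}: (X(r) | G(p))=True X(r)=True r=True G(p)=True p=True
s_5={p,r}: (X(r) | G(p))=True X(r)=True r=True G(p)=True p=True
s_6={p,r}: (X(r) | G(p))=True X(r)=False r=True G(p)=True p=True
G((X(r) | G(p))) holds globally = False
First violation at position 0.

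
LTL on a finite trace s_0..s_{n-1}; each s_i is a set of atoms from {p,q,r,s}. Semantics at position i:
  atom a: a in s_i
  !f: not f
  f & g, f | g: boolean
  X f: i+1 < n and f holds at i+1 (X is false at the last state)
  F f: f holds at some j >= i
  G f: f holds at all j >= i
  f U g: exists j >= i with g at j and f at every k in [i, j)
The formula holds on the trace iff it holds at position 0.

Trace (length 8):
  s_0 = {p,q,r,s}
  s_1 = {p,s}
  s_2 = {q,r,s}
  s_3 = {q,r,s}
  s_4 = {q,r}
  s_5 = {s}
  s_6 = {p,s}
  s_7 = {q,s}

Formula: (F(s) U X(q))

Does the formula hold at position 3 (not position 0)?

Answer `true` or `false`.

Answer: true

Derivation:
s_0={p,q,r,s}: (F(s) U X(q))=True F(s)=True s=True X(q)=False q=True
s_1={p,s}: (F(s) U X(q))=True F(s)=True s=True X(q)=True q=False
s_2={q,r,s}: (F(s) U X(q))=True F(s)=True s=True X(q)=True q=True
s_3={q,r,s}: (F(s) U X(q))=True F(s)=True s=True X(q)=True q=True
s_4={q,r}: (F(s) U X(q))=True F(s)=True s=False X(q)=False q=True
s_5={s}: (F(s) U X(q))=True F(s)=True s=True X(q)=False q=False
s_6={p,s}: (F(s) U X(q))=True F(s)=True s=True X(q)=True q=False
s_7={q,s}: (F(s) U X(q))=False F(s)=True s=True X(q)=False q=True
Evaluating at position 3: result = True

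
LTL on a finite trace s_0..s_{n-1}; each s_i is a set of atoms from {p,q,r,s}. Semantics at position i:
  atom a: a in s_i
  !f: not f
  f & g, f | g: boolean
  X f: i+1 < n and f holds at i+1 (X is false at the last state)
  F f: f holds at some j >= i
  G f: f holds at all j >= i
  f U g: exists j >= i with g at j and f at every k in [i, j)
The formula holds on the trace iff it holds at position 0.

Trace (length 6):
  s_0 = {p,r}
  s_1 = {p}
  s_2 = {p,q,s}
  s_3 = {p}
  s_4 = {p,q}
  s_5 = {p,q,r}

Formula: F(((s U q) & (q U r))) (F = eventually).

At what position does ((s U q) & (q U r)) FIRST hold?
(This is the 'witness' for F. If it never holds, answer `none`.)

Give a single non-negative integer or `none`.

s_0={p,r}: ((s U q) & (q U r))=False (s U q)=False s=False q=False (q U r)=True r=True
s_1={p}: ((s U q) & (q U r))=False (s U q)=False s=False q=False (q U r)=False r=False
s_2={p,q,s}: ((s U q) & (q U r))=False (s U q)=True s=True q=True (q U r)=False r=False
s_3={p}: ((s U q) & (q U r))=False (s U q)=False s=False q=False (q U r)=False r=False
s_4={p,q}: ((s U q) & (q U r))=True (s U q)=True s=False q=True (q U r)=True r=False
s_5={p,q,r}: ((s U q) & (q U r))=True (s U q)=True s=False q=True (q U r)=True r=True
F(((s U q) & (q U r))) holds; first witness at position 4.

Answer: 4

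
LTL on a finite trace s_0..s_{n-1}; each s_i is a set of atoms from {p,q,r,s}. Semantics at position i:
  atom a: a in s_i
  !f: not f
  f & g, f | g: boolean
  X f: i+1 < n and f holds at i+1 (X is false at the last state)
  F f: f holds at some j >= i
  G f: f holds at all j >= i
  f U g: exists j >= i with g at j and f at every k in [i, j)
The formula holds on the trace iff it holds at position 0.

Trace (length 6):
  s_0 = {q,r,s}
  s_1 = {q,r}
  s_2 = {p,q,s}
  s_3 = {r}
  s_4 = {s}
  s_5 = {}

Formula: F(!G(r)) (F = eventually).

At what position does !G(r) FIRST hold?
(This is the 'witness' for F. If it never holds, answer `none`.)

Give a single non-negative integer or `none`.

Answer: 0

Derivation:
s_0={q,r,s}: !G(r)=True G(r)=False r=True
s_1={q,r}: !G(r)=True G(r)=False r=True
s_2={p,q,s}: !G(r)=True G(r)=False r=False
s_3={r}: !G(r)=True G(r)=False r=True
s_4={s}: !G(r)=True G(r)=False r=False
s_5={}: !G(r)=True G(r)=False r=False
F(!G(r)) holds; first witness at position 0.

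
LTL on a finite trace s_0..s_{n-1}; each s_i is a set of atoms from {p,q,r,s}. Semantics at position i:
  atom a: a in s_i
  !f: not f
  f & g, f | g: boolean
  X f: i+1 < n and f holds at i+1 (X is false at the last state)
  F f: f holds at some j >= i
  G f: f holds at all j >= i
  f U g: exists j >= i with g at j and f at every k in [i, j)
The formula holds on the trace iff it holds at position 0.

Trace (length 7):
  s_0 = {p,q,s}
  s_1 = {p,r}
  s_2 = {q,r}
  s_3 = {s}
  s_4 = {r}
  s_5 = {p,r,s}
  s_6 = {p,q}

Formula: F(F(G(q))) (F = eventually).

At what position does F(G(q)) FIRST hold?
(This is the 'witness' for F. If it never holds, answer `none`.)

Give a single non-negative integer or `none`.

Answer: 0

Derivation:
s_0={p,q,s}: F(G(q))=True G(q)=False q=True
s_1={p,r}: F(G(q))=True G(q)=False q=False
s_2={q,r}: F(G(q))=True G(q)=False q=True
s_3={s}: F(G(q))=True G(q)=False q=False
s_4={r}: F(G(q))=True G(q)=False q=False
s_5={p,r,s}: F(G(q))=True G(q)=False q=False
s_6={p,q}: F(G(q))=True G(q)=True q=True
F(F(G(q))) holds; first witness at position 0.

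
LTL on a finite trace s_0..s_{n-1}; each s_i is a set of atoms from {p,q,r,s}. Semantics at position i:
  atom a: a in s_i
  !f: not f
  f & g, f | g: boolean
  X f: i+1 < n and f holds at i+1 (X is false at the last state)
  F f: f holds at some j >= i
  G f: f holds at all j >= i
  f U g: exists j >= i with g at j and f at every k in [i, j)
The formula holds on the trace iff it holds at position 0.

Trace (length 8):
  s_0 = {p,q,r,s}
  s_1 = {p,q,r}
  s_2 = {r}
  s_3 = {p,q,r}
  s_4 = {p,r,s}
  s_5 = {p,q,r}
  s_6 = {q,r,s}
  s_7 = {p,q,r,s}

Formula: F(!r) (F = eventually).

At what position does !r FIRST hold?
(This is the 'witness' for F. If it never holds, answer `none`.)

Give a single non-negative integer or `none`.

s_0={p,q,r,s}: !r=False r=True
s_1={p,q,r}: !r=False r=True
s_2={r}: !r=False r=True
s_3={p,q,r}: !r=False r=True
s_4={p,r,s}: !r=False r=True
s_5={p,q,r}: !r=False r=True
s_6={q,r,s}: !r=False r=True
s_7={p,q,r,s}: !r=False r=True
F(!r) does not hold (no witness exists).

Answer: none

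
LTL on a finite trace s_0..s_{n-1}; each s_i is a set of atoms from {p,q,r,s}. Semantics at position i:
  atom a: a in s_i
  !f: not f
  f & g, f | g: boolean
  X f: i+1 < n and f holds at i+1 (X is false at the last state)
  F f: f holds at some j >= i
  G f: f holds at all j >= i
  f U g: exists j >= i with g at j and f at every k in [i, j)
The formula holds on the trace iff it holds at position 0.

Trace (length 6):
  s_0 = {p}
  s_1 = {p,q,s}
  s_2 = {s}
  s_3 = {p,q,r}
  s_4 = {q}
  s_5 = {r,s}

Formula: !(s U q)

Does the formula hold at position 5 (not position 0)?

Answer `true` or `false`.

s_0={p}: !(s U q)=True (s U q)=False s=False q=False
s_1={p,q,s}: !(s U q)=False (s U q)=True s=True q=True
s_2={s}: !(s U q)=False (s U q)=True s=True q=False
s_3={p,q,r}: !(s U q)=False (s U q)=True s=False q=True
s_4={q}: !(s U q)=False (s U q)=True s=False q=True
s_5={r,s}: !(s U q)=True (s U q)=False s=True q=False
Evaluating at position 5: result = True

Answer: true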